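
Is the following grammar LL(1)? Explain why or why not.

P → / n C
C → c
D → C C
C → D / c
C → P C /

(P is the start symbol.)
No. Predict set conflict for C: { 'c' }

Relevant sets:
  FIRST(D) = { '/', 'c' }
  FIRST(P) = { '/' }

For C:
  PREDICT(C → c) = { 'c' }
  PREDICT(C → D '/' c) = { '/', 'c' }
  PREDICT(C → P C '/') = { '/' }
P, D have a single production, so nothing to check there.

Conflict found: Predict set conflict for C: { 'c' }
The grammar is NOT LL(1).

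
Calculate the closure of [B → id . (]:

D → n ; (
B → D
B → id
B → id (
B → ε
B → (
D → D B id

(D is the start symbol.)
{ [B → id . (] }

To compute CLOSURE, for each item [A → α.Bβ] where B is a non-terminal, add [B → .γ] for all productions B → γ; repeat for the newly added items until nothing changes.

Start with: [B → id . (]
The dot precedes the terminal '(', so nothing is added.

CLOSURE = { [B → id . (] }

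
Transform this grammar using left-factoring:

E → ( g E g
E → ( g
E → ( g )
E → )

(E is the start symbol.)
Left-factoring transforms A → αβ₁ | αβ₂ into A → αA' and A' → β₁ | β₂
(α is the longest common prefix among the alternatives). Repeat until
no nonterminal has two alternatives with a common prefix.

Round 1: E has alternatives sharing prefix '( g'. Introduce E': E → ( g E'
  Add: E' → E g
  Add: E' → ε
  Add: E' → )

No remaining common prefixes — done.

Resulting grammar:
E → ( g E'
E' → E g
E' → ε
E' → )
E → )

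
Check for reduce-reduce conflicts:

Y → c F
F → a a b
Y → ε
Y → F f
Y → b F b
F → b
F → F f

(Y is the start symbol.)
Yes — I13: [F → F f .] vs [Y → F f .]

Augment with Y' → Y and build the canonical LR(0) collection (I0 = CLOSURE({[Y' → . Y]}), then GOTO on every symbol after a dot until no new states appear). It has 14 states:
  I0: { [F → . F f], [F → . a a b], [F → . b], [Y → . F f], [Y → . b F b], [Y → . c F], [Y → .], [Y' → . Y] }  — shift, reduce
  I1: { [F → F . f], [Y → F . f] }  — shift
  I2: { [Y' → Y .] }  — accept
  I3: { [F → a . a b] }  — shift
  I4: { [F → . F f], [F → . a a b], [F → . b], [F → b .], [Y → b . F b] }  — shift, reduce
  I5: { [F → . F f], [F → . a a b], [F → . b], [Y → c . F] }  — shift
  I6: { [F → F . f], [Y → c F .] }  — shift, reduce
  I7: { [F → b .] }  — reduce
  I8: { [F → F f .] }  — reduce
  I9: { [F → F . f], [Y → b F . b] }  — shift
  I10: { [Y → b F b .] }  — reduce
  I11: { [F → a a . b] }  — shift
  I12: { [F → a a b .] }  — reduce
  I13: { [F → F f .], [Y → F f .] }  — 2 reduces

I13 contains complete items [F → F f .], [Y → F f .] — reduce-reduce conflict.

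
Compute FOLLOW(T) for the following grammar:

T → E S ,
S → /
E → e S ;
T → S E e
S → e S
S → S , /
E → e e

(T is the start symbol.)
{ $ }

To compute FOLLOW(T), find every occurrence of T on a right-hand side N → α T β: add FIRST(β) \ {ε}, and if β is empty or nullable also add FOLLOW(N). Iterate to a fixed point.

T is the start symbol, so $ ∈ FOLLOW(T).
T does not occur on any right-hand side.

Taking the union: FOLLOW(T) = { $ }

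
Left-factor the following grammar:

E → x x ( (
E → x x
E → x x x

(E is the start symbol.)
E → x x E'
E' → ( (
E' → ε
E' → x

Left-factoring transforms A → αβ₁ | αβ₂ into A → αA' and A' → β₁ | β₂
(α is the longest common prefix among the alternatives). Repeat until
no nonterminal has two alternatives with a common prefix.

Round 1: E has alternatives sharing prefix 'x x'. Introduce E': E → x x E'
  Add: E' → ( (
  Add: E' → ε
  Add: E' → x

No remaining common prefixes — done.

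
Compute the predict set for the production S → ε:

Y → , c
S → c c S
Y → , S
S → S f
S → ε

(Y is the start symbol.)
{ $, 'f' }

PREDICT(S → ε) = (FIRST(RHS) \ {ε}) ∪ (FOLLOW(S) if ε ∈ FIRST(RHS), i.e. RHS ⇒* ε)
The right-hand side is ε (FIRST(ε) = { ε }), so the predict set is FOLLOW(S) = { $, 'f' }
PREDICT(S → ε) = { $, 'f' }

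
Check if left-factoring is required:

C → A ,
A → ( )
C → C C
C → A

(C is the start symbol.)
Left-factoring is needed when two productions for the same non-terminal
share a common prefix on the right-hand side.

Productions for C:
  C → A ,
  C → C C
  C → A

Found common prefix 'A' in productions for C

Answer: Yes, C has productions with common prefix 'A'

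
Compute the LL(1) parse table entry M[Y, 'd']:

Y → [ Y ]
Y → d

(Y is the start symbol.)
To find M[Y, 'd'], we find productions for Y where 'd' is in the predict set (PREDICT(N → α) = (FIRST(α) \ {ε}) ∪ (FOLLOW(N) if α ⇒* ε)).

Y → [ Y ]: PREDICT = { '[' }
Y → d: PREDICT = { 'd' }
  'd' is in predict set, so this production goes in M[Y, 'd']

M[Y, 'd'] = Y → d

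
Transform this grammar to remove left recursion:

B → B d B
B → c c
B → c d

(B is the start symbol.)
B → c c B'
B → c d B'
B' → d B B'
B' → ε

B is directly left-recursive. The standard transformation for
  A → A α₁ | ... | A α_m | β₁ | ... | β_n
is
  A  → β₁ A' | ... | β_n A'
  A' → α₁ A' | ... | α_m A' | ε

B → c c becomes B → c c B'
B → c d becomes B → c d B'
B → B d B becomes B' → d B B'
Add B' → ε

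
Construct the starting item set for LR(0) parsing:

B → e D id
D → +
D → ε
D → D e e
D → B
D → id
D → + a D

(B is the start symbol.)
First, augment the grammar with B' → B
I₀ = CLOSURE({ [B' → . B] }):
  [B' → . B] has the dot before B: add [B → . e D id]
No further items can be added.

I₀ = { [B → . e D id], [B' → . B] }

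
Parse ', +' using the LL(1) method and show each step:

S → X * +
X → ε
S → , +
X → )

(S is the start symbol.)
LL(1) parsing maintains a stack (initially the start symbol over $) and the input. At each step: if the stack top is a terminal, match it against the current input token; if it is a non-terminal N, replace it with the RHS of M[N, lookahead] (the unique production whose predict set contains the lookahead).

Stack is shown with the top on the left.

Stack  Input  Action
--------------------
S $    , + $  output S → , +
, + $  , + $  match ','
+ $    + $    match '+'
$      $      accept

The string is accepted.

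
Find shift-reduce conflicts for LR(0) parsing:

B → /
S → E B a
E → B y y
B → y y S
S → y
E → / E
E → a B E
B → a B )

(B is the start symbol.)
Augment with B' → B and build the canonical LR(0) collection (I0 = CLOSURE({[B' → . B]}), then GOTO on every symbol after a dot until no new states appear). It has 21 states:
  I0: { [B → . /], [B → . a B )], [B → . y y S], [B' → . B] }  — shift
  I1: { [B → / .] }  — reduce
  I2: { [B' → B .] }  — accept
  I3: { [B → . /], [B → . a B )], [B → . y y S], [B → a . B )] }  — shift
  I4: { [B → y . y S] }  — shift
  I5: { [B → . /], [B → . a B )], [B → . y y S], [B → y y . S], [E → . / E], [E → . B y y], [E → . a B E], [S → . E B a], [S → . y] }  — shift
  I6: { [B → . /], [B → . a B )], [B → . y y S], [B → / .], [E → . / E], [E → . B y y], [E → . a B E], [E → / . E] }  — shift, reduce
  I7: { [E → B . y y] }  — shift
  I8: { [B → . /], [B → . a B )], [B → . y y S], [S → E . B a] }  — shift
  I9: { [B → y y S .] }  — reduce
  I10: { [B → . /], [B → . a B )], [B → . y y S], [B → a . B )], [E → a . B E] }  — shift
  I11: { [B → y . y S], [S → y .] }  — shift, reduce
  I12: { [B → . /], [B → . a B )], [B → . y y S], [B → a B . )], [E → . / E], [E → . B y y], [E → . a B E], [E → a B . E] }  — shift
  I13: { [B → a B ) .] }  — reduce
  I14: { [E → a B E .] }  — reduce
  I15: { [S → E B . a] }  — shift
  I16: { [S → E B a .] }  — reduce
  I17: { [E → B y . y] }  — shift
  I18: { [E → B y y .] }  — reduce
  I19: { [E → / E .] }  — reduce
  I20: { [B → a B . )] }  — shift

I6 contains reduce item [B → / .] and shift items [B → . /], [B → . a B )], [B → . y y S], [E → . / E], [E → . a B E] — shift-reduce conflict.
I11 contains reduce item [S → y .] and shift item [B → y . y S] — shift-reduce conflict.

Answer: Yes — I6: [B → / .] vs [B → . /]; I11: [S → y .] vs [B → y . y S]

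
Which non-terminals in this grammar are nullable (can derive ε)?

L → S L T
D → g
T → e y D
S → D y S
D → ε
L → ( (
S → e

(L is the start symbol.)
A non-terminal is nullable if it can derive ε (the empty string): either it has an ε-production, or it has a production whose right-hand side consists entirely of nullable non-terminals.

ε-productions: D → ε
So D is immediately nullable.
No further non-terminal can be added: every production for the remaining non-terminals contains a terminal or a non-nullable non-terminal.
Nullable = { 'D' }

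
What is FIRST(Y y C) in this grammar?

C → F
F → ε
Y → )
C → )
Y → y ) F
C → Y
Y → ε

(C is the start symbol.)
FIRST sets of the non-terminals involved (from the grammar, by fixed-point iteration):
  FIRST(Y) = { ')', 'y', ε }

To compute FIRST(Y y C), process the symbols left to right:
Symbol Y is a non-terminal. Add FIRST(Y) \ {ε} = { ')', 'y' }
Y is nullable (ε ∈ FIRST(Y)), continue to the next symbol.
Symbol y is a terminal. Add 'y' and stop.
FIRST(Y y C) = { ')', 'y' }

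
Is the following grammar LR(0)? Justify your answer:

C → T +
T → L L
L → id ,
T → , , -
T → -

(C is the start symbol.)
A grammar is LR(0) if no state in the canonical LR(0) collection has:
  - both a shift item (dot before a terminal) and a complete item (shift-reduce conflict), or
  - two or more complete items (reduce-reduce conflict; the accept item [C' → C .] counts as a complete item here).

Augment with C' → C and build the canonical LR(0) collection (I0 = CLOSURE({[C' → . C]}), then GOTO on every symbol after a dot until no new states appear). It has 12 states:
  I0: { [C → . T +], [C' → . C], [L → . id ,], [T → . , , -], [T → . -], [T → . L L] }  — shift
  I1: { [T → , . , -] }  — shift
  I2: { [T → - .] }  — reduce
  I3: { [C' → C .] }  — accept
  I4: { [L → . id ,], [T → L . L] }  — shift
  I5: { [C → T . +] }  — shift
  I6: { [L → id . ,] }  — shift
  I7: { [L → id , .] }  — reduce
  I8: { [C → T + .] }  — reduce
  I9: { [T → L L .] }  — reduce
  I10: { [T → , , . -] }  — shift
  I11: { [T → , , - .] }  — reduce

Every state is either a pure shift/goto state or contains exactly one complete item and nothing to shift — no conflicts. The grammar is LR(0).

Answer: Yes, the grammar is LR(0)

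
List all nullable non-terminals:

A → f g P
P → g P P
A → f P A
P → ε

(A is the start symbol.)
ε-productions: P → ε
So P is immediately nullable.
No further non-terminal can be added: every production for the remaining non-terminals contains a terminal or a non-nullable non-terminal.
Nullable = { 'P' }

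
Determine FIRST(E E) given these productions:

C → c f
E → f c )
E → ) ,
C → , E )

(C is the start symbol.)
{ ')', 'f' }

FIRST sets of the non-terminals involved (from the grammar, by fixed-point iteration):
  FIRST(E) = { ')', 'f' }

To compute FIRST(E E), process the symbols left to right:
Symbol E is a non-terminal. Add FIRST(E) \ {ε} = { ')', 'f' }
E is not nullable (ε ∉ FIRST(E)), so stop here.
FIRST(E E) = { ')', 'f' }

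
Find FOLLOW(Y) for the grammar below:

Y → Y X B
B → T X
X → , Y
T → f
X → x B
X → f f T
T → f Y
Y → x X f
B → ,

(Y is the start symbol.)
To compute FOLLOW(Y), find every occurrence of Y on a right-hand side N → α Y β: add FIRST(β) \ {ε}, and if β is empty or nullable also add FOLLOW(N). Iterate to a fixed point.

Y is the start symbol, so $ ∈ FOLLOW(Y).
In Y → Y X B: Y is followed by X B, add FIRST(X B) \ {ε} = { ',', 'f', 'x' }
In X → , Y: Y is at the end, add FOLLOW(X)
In T → f Y: Y is at the end, add FOLLOW(T)

The FOLLOW sets referred to above (computed the same way, to a fixed point):
  FOLLOW(X) = { $, ',', 'f', 'x' }
  FOLLOW(T) = { $, ',', 'f', 'x' }

Taking the union: FOLLOW(Y) = { $, ',', 'f', 'x' }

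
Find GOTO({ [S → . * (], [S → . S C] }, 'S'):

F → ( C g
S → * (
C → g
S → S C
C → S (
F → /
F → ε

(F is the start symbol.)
GOTO(I, 'S') = CLOSURE({ [A → αX.β] : [A → α.Xβ] ∈ I, X = 'S' })

Items with dot before 'S', with the dot advanced:
  [S → . S C] → [S → S . C]
Closure of the advanced items:
  [S → S . C] has the dot before C: add [C → . g], [C → . S (]
  [C → . S (] has the dot before S: add [S → . * (], [S → . S C]

GOTO = { [C → . S (], [C → . g], [S → . * (], [S → . S C], [S → S . C] }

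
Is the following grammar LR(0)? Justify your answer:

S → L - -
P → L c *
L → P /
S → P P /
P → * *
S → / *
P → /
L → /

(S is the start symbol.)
No. Shift-reduce conflict between [L → / .] and [S → / . *]

A grammar is LR(0) if no state in the canonical LR(0) collection has:
  - both a shift item (dot before a terminal) and a complete item (shift-reduce conflict), or
  - two or more complete items (reduce-reduce conflict; the accept item [S' → S .] counts as a complete item here).

Augment with S' → S and build the canonical LR(0) collection (I0 = CLOSURE({[S' → . S]}), then GOTO on every symbol after a dot until no new states appear). It has 16 states:
  I0: { [L → . /], [L → . P /], [P → . * *], [P → . /], [P → . L c *], [S → . / *], [S → . L - -], [S → . P P /], [S' → . S] }  — shift
  I1: { [P → * . *] }  — shift
  I2: { [L → / .], [P → / .], [S → / . *] }  — shift, 2 reduces
  I3: { [P → L . c *], [S → L . - -] }  — shift
  I4: { [L → . /], [L → . P /], [L → P . /], [P → . * *], [P → . /], [P → . L c *], [S → P . P /] }  — shift
  I5: { [S' → S .] }  — accept
  I6: { [L → / .], [L → P / .], [P → / .] }  — 3 reduces
  I7: { [P → L . c *] }  — shift
  I8: { [L → P . /], [S → P P . /] }  — shift
  I9: { [L → P / .], [S → P P / .] }  — 2 reduces
  I10: { [P → L c . *] }  — shift
  I11: { [P → L c * .] }  — reduce
  I12: { [S → L - . -] }  — shift
  I13: { [S → L - - .] }  — reduce
  I14: { [S → / * .] }  — reduce
  I15: { [P → * * .] }  — reduce

Conflict in state I2:
  Shift-reduce conflict between [L → / .] and [S → / . *]
So the grammar is NOT LR(0).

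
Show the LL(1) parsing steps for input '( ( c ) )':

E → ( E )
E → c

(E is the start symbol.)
LL(1) parsing maintains a stack (initially the start symbol over $) and the input. At each step: if the stack top is a terminal, match it against the current input token; if it is a non-terminal N, replace it with the RHS of M[N, lookahead] (the unique production whose predict set contains the lookahead).

Stack is shown with the top on the left.

Stack      Input        Action
------------------------------
E $        ( ( c ) ) $  output E → ( E )
( E ) $    ( ( c ) ) $  match '('
E ) $      ( c ) ) $    output E → ( E )
( E ) ) $  ( c ) ) $    match '('
E ) ) $    c ) ) $      output E → c
c ) ) $    c ) ) $      match 'c'
) ) $      ) ) $        match ')'
) $        ) $          match ')'
$          $            accept

The string is accepted.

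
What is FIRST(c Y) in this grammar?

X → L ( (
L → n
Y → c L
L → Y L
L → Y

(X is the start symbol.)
{ 'c' }

To compute FIRST(c Y), process the symbols left to right:
Symbol c is a terminal. Add 'c' and stop.
FIRST(c Y) = { 'c' }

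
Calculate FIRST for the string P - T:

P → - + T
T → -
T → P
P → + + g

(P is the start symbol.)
FIRST sets of the non-terminals involved (from the grammar, by fixed-point iteration):
  FIRST(P) = { '+', '-' }

To compute FIRST(P - T), process the symbols left to right:
Symbol P is a non-terminal. Add FIRST(P) \ {ε} = { '+', '-' }
P is not nullable (ε ∉ FIRST(P)), so stop here.
FIRST(P - T) = { '+', '-' }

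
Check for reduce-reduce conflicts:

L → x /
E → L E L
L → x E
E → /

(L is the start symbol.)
A reduce-reduce conflict occurs when an LR(0) state has two complete items [A → α .] and [B → β .] — both call for a reduction, and with no lookahead the parser cannot choose between them.

Augment with L' → L and build the canonical LR(0) collection (I0 = CLOSURE({[L' → . L]}), then GOTO on every symbol after a dot until no new states appear). It has 9 states:
  I0: { [L → . x /], [L → . x E], [L' → . L] }  — shift
  I1: { [L' → L .] }  — accept
  I2: { [E → . /], [E → . L E L], [L → . x /], [L → . x E], [L → x . /], [L → x . E] }  — shift
  I3: { [E → / .], [L → x / .] }  — 2 reduces
  I4: { [L → x E .] }  — reduce
  I5: { [E → . /], [E → . L E L], [E → L . E L], [L → . x /], [L → . x E] }  — shift
  I6: { [E → / .] }  — reduce
  I7: { [E → L E . L], [L → . x /], [L → . x E] }  — shift
  I8: { [E → L E L .] }  — reduce

I3 contains complete items [E → / .], [L → x / .] — reduce-reduce conflict.

Answer: Yes — I3: [E → / .] vs [L → x / .]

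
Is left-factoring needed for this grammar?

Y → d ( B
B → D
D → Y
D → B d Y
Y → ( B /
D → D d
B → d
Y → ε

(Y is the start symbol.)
No, left-factoring is not needed

Left-factoring is needed when two productions for the same non-terminal
share a common prefix on the right-hand side.

Productions for Y:
  Y → d ( B
  Y → ( B /
  Y → ε
Productions for B:
  B → D
  B → d
Productions for D:
  D → Y
  D → B d Y
  D → D d

No common prefixes found.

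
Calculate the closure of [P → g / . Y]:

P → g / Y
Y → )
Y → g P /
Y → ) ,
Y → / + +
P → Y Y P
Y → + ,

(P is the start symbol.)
{ [P → g / . Y], [Y → . ) ,], [Y → . )], [Y → . + ,], [Y → . / + +], [Y → . g P /] }

To compute CLOSURE, for each item [A → α.Bβ] where B is a non-terminal, add [B → .γ] for all productions B → γ; repeat for the newly added items until nothing changes.

Start with: [P → g / . Y]
  [P → g / . Y] has the dot before Y: add [Y → . )], [Y → . g P /], [Y → . ) ,], [Y → . / + +], [Y → . + ,]
No further items can be added.

CLOSURE = { [P → g / . Y], [Y → . ) ,], [Y → . )], [Y → . + ,], [Y → . / + +], [Y → . g P /] }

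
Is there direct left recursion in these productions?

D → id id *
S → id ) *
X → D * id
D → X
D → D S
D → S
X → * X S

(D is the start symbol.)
D → id id *: starts with id
S → id ) *: starts with id
X → D * id: starts with D
D → X: starts with X
D → D S: LEFT RECURSIVE (starts with D)
D → S: starts with S
X → * X S: starts with '*'

The grammar has direct left recursion on: D.

Answer: Yes, D is left-recursive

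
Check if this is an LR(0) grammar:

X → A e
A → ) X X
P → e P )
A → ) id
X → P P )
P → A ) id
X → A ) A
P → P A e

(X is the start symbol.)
A grammar is LR(0) if no state in the canonical LR(0) collection has:
  - both a shift item (dot before a terminal) and a complete item (shift-reduce conflict), or
  - two or more complete items (reduce-reduce conflict; the accept item [X' → X .] counts as a complete item here).

Augment with X' → X and build the canonical LR(0) collection (I0 = CLOSURE({[X' → . X]}), then GOTO on every symbol after a dot until no new states appear). It has 22 states:
  I0: { [A → . ) X X], [A → . ) id], [P → . A ) id], [P → . P A e], [P → . e P )], [X → . A ) A], [X → . A e], [X → . P P )], [X' → . X] }  — shift
  I1: { [A → ) . X X], [A → ) . id], [A → . ) X X], [A → . ) id], [P → . A ) id], [P → . P A e], [P → . e P )], [X → . A ) A], [X → . A e], [X → . P P )] }  — shift
  I2: { [P → A . ) id], [X → A . ) A], [X → A . e] }  — shift
  I3: { [A → . ) X X], [A → . ) id], [P → . A ) id], [P → . P A e], [P → . e P )], [P → P . A e], [X → P . P )] }  — shift
  I4: { [X' → X .] }  — accept
  I5: { [A → . ) X X], [A → . ) id], [P → . A ) id], [P → . P A e], [P → . e P )], [P → e . P )] }  — shift
  I6: { [P → A . ) id] }  — shift
  I7: { [A → . ) X X], [A → . ) id], [P → P . A e], [P → e P . )] }  — shift
  I8: { [A → ) . X X], [A → ) . id], [A → . ) X X], [A → . ) id], [P → . A ) id], [P → . P A e], [P → . e P )], [P → e P ) .], [X → . A ) A], [X → . A e], [X → . P P )] }  — shift, reduce
  I9: { [P → P A . e] }  — shift
  I10: { [P → P A e .] }  — reduce
  I11: { [A → ) X . X], [A → . ) X X], [A → . ) id], [P → . A ) id], [P → . P A e], [P → . e P )], [X → . A ) A], [X → . A e], [X → . P P )] }  — shift
  I12: { [A → ) id .] }  — reduce
  I13: { [A → ) X X .] }  — reduce
  I14: { [P → A ) . id] }  — shift
  I15: { [P → A ) id .] }  — reduce
  I16: { [P → A . ) id], [P → P A . e] }  — shift
  I17: { [A → . ) X X], [A → . ) id], [P → P . A e], [X → P P . )] }  — shift
  I18: { [A → ) . X X], [A → ) . id], [A → . ) X X], [A → . ) id], [P → . A ) id], [P → . P A e], [P → . e P )], [X → . A ) A], [X → . A e], [X → . P P )], [X → P P ) .] }  — shift, reduce
  I19: { [A → . ) X X], [A → . ) id], [P → A ) . id], [X → A ) . A] }  — shift
  I20: { [X → A e .] }  — reduce
  I21: { [X → A ) A .] }  — reduce

Conflict in state I8:
  Shift-reduce conflict between [P → e P ) .] and [A → . ) X X]
So the grammar is NOT LR(0).

Answer: No. Shift-reduce conflict between [P → e P ) .] and [A → . ) X X]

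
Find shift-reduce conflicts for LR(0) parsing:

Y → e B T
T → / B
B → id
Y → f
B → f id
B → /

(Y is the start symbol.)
No shift-reduce conflicts

A shift-reduce conflict occurs when an LR(0) state has both:
  - a complete (reduce) item [A → α .] (dot at the end), and
  - a shift item [B → β . c γ] (dot before a terminal).

Augment with Y' → Y and build the canonical LR(0) collection (I0 = CLOSURE({[Y' → . Y]}), then GOTO on every symbol after a dot until no new states appear). It has 12 states:
  I0: { [Y → . e B T], [Y → . f], [Y' → . Y] }  — shift
  I1: { [Y' → Y .] }  — accept
  I2: { [B → . /], [B → . f id], [B → . id], [Y → e . B T] }  — shift
  I3: { [Y → f .] }  — reduce
  I4: { [B → / .] }  — reduce
  I5: { [T → . / B], [Y → e B . T] }  — shift
  I6: { [B → f . id] }  — shift
  I7: { [B → id .] }  — reduce
  I8: { [B → f id .] }  — reduce
  I9: { [B → . /], [B → . f id], [B → . id], [T → / . B] }  — shift
  I10: { [Y → e B T .] }  — reduce
  I11: { [T → / B .] }  — reduce

No state contains both a complete item and a shift item.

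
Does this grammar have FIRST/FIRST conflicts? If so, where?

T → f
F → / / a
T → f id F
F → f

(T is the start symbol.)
Yes. T → f / T → f id F on { 'f' }

A FIRST/FIRST conflict occurs when two productions N → α and N → β for the same non-terminal have FIRST(α) ∩ FIRST(β) ≠ ∅ (with ε ∈ FIRST of a nullable right-hand side, so two nullable alternatives also conflict).

Productions for T:
  T → f: FIRST = { 'f' }
  T → f id F: FIRST = { 'f' }
Productions for F:
  F → / / a: FIRST = { '/' }
  F → f: FIRST = { 'f' }

Conflict for T: T → f and T → f id F
  Overlap: { 'f' }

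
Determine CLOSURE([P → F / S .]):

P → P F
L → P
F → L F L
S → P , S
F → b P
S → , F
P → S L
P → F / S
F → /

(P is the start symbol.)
{ [P → F / S .] }

To compute CLOSURE, for each item [A → α.Bβ] where B is a non-terminal, add [B → .γ] for all productions B → γ; repeat for the newly added items until nothing changes.

Start with: [P → F / S .]
The dot is at the end, so nothing is added.

CLOSURE = { [P → F / S .] }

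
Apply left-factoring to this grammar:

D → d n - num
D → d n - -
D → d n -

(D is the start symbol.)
Left-factoring transforms A → αβ₁ | αβ₂ into A → αA' and A' → β₁ | β₂
(α is the longest common prefix among the alternatives). Repeat until
no nonterminal has two alternatives with a common prefix.

Round 1: D has alternatives sharing prefix 'd n -'. Introduce D': D → d n - D'
  Add: D' → num
  Add: D' → -
  Add: D' → ε

No remaining common prefixes — done.

Resulting grammar:
D → d n - D'
D' → num
D' → -
D' → ε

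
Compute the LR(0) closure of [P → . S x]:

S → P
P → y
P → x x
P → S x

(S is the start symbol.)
{ [P → . S x], [P → . x x], [P → . y], [S → . P] }

To compute CLOSURE, for each item [A → α.Bβ] where B is a non-terminal, add [B → .γ] for all productions B → γ; repeat for the newly added items until nothing changes.

Start with: [P → . S x]
  [P → . S x] has the dot before S: add [S → . P]
  [S → . P] has the dot before P: add [P → . y], [P → . x x]
No further items can be added.

CLOSURE = { [P → . S x], [P → . x x], [P → . y], [S → . P] }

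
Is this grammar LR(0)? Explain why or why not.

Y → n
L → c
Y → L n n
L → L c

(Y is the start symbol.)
Augment with Y' → Y and build the canonical LR(0) collection (I0 = CLOSURE({[Y' → . Y]}), then GOTO on every symbol after a dot until no new states appear). It has 8 states:
  I0: { [L → . L c], [L → . c], [Y → . L n n], [Y → . n], [Y' → . Y] }  — shift
  I1: { [L → L . c], [Y → L . n n] }  — shift
  I2: { [Y' → Y .] }  — accept
  I3: { [L → c .] }  — reduce
  I4: { [Y → n .] }  — reduce
  I5: { [L → L c .] }  — reduce
  I6: { [Y → L n . n] }  — shift
  I7: { [Y → L n n .] }  — reduce

Every state is either a pure shift/goto state or contains exactly one complete item and nothing to shift — no conflicts. The grammar is LR(0).

Answer: Yes, the grammar is LR(0)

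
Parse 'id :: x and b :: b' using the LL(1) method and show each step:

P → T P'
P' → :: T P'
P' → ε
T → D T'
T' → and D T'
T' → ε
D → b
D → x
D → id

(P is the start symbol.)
LL(1) parsing maintains a stack (initially the start symbol over $) and the input. At each step: if the stack top is a terminal, match it against the current input token; if it is a non-terminal N, replace it with the RHS of M[N, lookahead] (the unique production whose predict set contains the lookahead).

Stack is shown with the top on the left.

Stack          Input                 Action
-------------------------------------------
P $            id :: x and b :: b $  output P → T P'
T P' $         id :: x and b :: b $  output T → D T'
D T' P' $      id :: x and b :: b $  output D → id
id T' P' $     id :: x and b :: b $  match 'id'
T' P' $        :: x and b :: b $     output T' → ε
P' $           :: x and b :: b $     output P' → :: T P'
:: T P' $      :: x and b :: b $     match '::'
T P' $         x and b :: b $        output T → D T'
D T' P' $      x and b :: b $        output D → x
x T' P' $      x and b :: b $        match 'x'
T' P' $        and b :: b $          output T' → and D T'
and D T' P' $  and b :: b $          match 'and'
D T' P' $      b :: b $              output D → b
b T' P' $      b :: b $              match 'b'
T' P' $        :: b $                output T' → ε
P' $           :: b $                output P' → :: T P'
:: T P' $      :: b $                match '::'
T P' $         b $                   output T → D T'
D T' P' $      b $                   output D → b
b T' P' $      b $                   match 'b'
T' P' $        $                     output T' → ε
P' $           $                     output P' → ε
$              $                     accept

The string is accepted.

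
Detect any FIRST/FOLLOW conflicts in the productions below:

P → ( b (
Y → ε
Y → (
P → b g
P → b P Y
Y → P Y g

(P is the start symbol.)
Nullable non-terminals: Y.
FIRST sets used below: FIRST(P) = { '(', 'b' }

Y: nullable alternative(s) Y → ε; FOLLOW(Y) = { $, '(', 'b', 'g' }
  Y → ε: FIRST \ {ε} = { } — this is the only nullable alternative, skip
  Y → (: FIRST \ {ε} = { '(' } — overlaps FOLLOW(Y) on { '(' }: CONFLICT
  Y → P Y g: FIRST \ {ε} = { '(', 'b' } — overlaps FOLLOW(Y) on { '(', 'b' }: CONFLICT

P has no nullable alternative, so no FIRST/FOLLOW check is needed there.

So the grammar has 2 FIRST/FOLLOW conflicts (marked CONFLICT above).

Answer: Yes. Y → '(' with FOLLOW(Y) on { '(' }; Y → P Y g with FOLLOW(Y) on { '(', 'b' }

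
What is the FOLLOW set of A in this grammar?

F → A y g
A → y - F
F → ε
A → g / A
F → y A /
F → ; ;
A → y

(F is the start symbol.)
In F → A y g: A is followed by y g, add FIRST(y g) \ {ε} = { 'y' }
In A → g / A: A is at the end; this adds FOLLOW(A) to itself — nothing new
In F → y A /: A is followed by '/', add FIRST('/') \ {ε} = { '/' }

Taking the union: FOLLOW(A) = { '/', 'y' }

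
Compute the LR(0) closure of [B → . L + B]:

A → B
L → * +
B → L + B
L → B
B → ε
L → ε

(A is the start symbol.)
Start with: [B → . L + B]
  [B → . L + B] has the dot before L: add [L → . * +], [L → . B], [L → .]
  [L → . B] has the dot before B: add [B → .]
No further items can be added.

CLOSURE = { [B → . L + B], [B → .], [L → . * +], [L → . B], [L → .] }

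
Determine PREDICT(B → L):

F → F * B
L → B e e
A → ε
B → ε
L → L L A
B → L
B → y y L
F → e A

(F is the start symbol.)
PREDICT(B → L) = (FIRST(RHS) \ {ε}) ∪ (FOLLOW(B) if ε ∈ FIRST(RHS), i.e. RHS ⇒* ε)
FIRST(L) = { 'e', 'y' }
FIRST(L) = { 'e', 'y' }
ε ∉ FIRST(L), so FOLLOW(B) is not added.
PREDICT(B → L) = { 'e', 'y' }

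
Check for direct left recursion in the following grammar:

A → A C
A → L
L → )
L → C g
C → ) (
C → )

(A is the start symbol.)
Yes, A is left-recursive

A → A C: LEFT RECURSIVE (starts with A)
A → L: starts with L
L → ): starts with ')'
L → C g: starts with C
C → ) (: starts with ')'
C → ): starts with ')'

The grammar has direct left recursion on: A.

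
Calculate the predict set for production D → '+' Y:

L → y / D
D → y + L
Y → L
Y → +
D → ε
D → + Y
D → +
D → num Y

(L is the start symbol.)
{ '+' }

PREDICT(D → '+' Y) = (FIRST(RHS) \ {ε}) ∪ (FOLLOW(D) if ε ∈ FIRST(RHS), i.e. RHS ⇒* ε)
FIRST('+' Y) = { '+' }
ε ∉ FIRST('+' Y), so FOLLOW(D) is not added.
PREDICT(D → '+' Y) = { '+' }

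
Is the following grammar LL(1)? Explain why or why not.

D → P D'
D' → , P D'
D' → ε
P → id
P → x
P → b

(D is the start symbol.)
Yes, the grammar is LL(1).

A grammar is LL(1) if for each non-terminal N with multiple productions, the predict sets of those productions are pairwise disjoint, where PREDICT(N → α) = (FIRST(α) \ {ε}) ∪ (FOLLOW(N) if α ⇒* ε).

Relevant sets:
  FOLLOW(D') = { $ }

For D':
  PREDICT(D' → ',' P D') = { ',' }
  PREDICT(D' → ε) = { $ }
For P:
  PREDICT(P → id) = { 'id' }
  PREDICT(P → x) = { 'x' }
  PREDICT(P → b) = { 'b' }
D has a single production, so nothing to check there.

All predict sets are disjoint. The grammar IS LL(1).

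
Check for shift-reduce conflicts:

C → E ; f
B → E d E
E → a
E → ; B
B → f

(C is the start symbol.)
Augment with C' → C and build the canonical LR(0) collection (I0 = CLOSURE({[C' → . C]}), then GOTO on every symbol after a dot until no new states appear). It has 12 states:
  I0: { [C → . E ; f], [C' → . C], [E → . ; B], [E → . a] }  — shift
  I1: { [B → . E d E], [B → . f], [E → . ; B], [E → . a], [E → ; . B] }  — shift
  I2: { [C' → C .] }  — accept
  I3: { [C → E . ; f] }  — shift
  I4: { [E → a .] }  — reduce
  I5: { [C → E ; . f] }  — shift
  I6: { [C → E ; f .] }  — reduce
  I7: { [E → ; B .] }  — reduce
  I8: { [B → E . d E] }  — shift
  I9: { [B → f .] }  — reduce
  I10: { [B → E d . E], [E → . ; B], [E → . a] }  — shift
  I11: { [B → E d E .] }  — reduce

No state contains both a complete item and a shift item.

Answer: No shift-reduce conflicts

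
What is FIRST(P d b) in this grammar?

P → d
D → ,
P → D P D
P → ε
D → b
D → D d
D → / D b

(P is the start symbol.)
FIRST sets of the non-terminals involved (from the grammar, by fixed-point iteration):
  FIRST(P) = { ',', '/', 'b', 'd', ε }

To compute FIRST(P d b), process the symbols left to right:
Symbol P is a non-terminal. Add FIRST(P) \ {ε} = { ',', '/', 'b', 'd' }
P is nullable (ε ∈ FIRST(P)), continue to the next symbol.
Symbol d is a terminal. Add 'd' and stop.
FIRST(P d b) = { ',', '/', 'b', 'd' }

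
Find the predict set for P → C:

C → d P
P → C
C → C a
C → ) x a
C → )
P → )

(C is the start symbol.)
{ ')', 'd' }

PREDICT(P → C) = (FIRST(RHS) \ {ε}) ∪ (FOLLOW(P) if ε ∈ FIRST(RHS), i.e. RHS ⇒* ε)
FIRST(C) = { ')', 'd' }
FIRST(C) = { ')', 'd' }
ε ∉ FIRST(C), so FOLLOW(P) is not added.
PREDICT(P → C) = { ')', 'd' }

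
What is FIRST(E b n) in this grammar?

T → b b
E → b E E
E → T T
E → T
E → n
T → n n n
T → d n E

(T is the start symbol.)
{ 'b', 'd', 'n' }

FIRST sets of the non-terminals involved (from the grammar, by fixed-point iteration):
  FIRST(E) = { 'b', 'd', 'n' }

To compute FIRST(E b n), process the symbols left to right:
Symbol E is a non-terminal. Add FIRST(E) \ {ε} = { 'b', 'd', 'n' }
E is not nullable (ε ∉ FIRST(E)), so stop here.
FIRST(E b n) = { 'b', 'd', 'n' }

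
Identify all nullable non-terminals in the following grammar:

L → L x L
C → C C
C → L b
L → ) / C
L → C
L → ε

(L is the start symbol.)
{ 'L' }

A non-terminal is nullable if it can derive ε (the empty string): either it has an ε-production, or it has a production whose right-hand side consists entirely of nullable non-terminals.

ε-productions: L → ε
So L is immediately nullable.
No further non-terminal can be added: every production for the remaining non-terminals contains a terminal or a non-nullable non-terminal.
Nullable = { 'L' }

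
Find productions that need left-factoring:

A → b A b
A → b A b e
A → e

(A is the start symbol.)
Left-factoring is needed when two productions for the same non-terminal
share a common prefix on the right-hand side.

Productions for A:
  A → b A b
  A → b A b e
  A → e

Found common prefix 'b A b' in productions for A

Answer: Yes, A has productions with common prefix 'b A b'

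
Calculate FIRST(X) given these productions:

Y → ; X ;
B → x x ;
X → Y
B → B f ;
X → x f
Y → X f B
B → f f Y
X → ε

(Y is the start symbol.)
{ ';', 'f', 'x', ε }

To compute FIRST(X), examine every production with X on the left-hand side, reading each right-hand side left to right until a non-nullable symbol is reached.

FIRST sets of the other non-terminals involved (by the same procedure, iterated to a fixed point):
  FIRST(Y) = { ';', 'f', 'x' }

From X → Y:
  - Y is a non-terminal: add FIRST(Y) \ {ε} = { ';', 'f', 'x' }
    Y is not nullable, so stop
From X → x f:
  - x is a terminal: add 'x' and stop
From X → ε:
  - ε-production, so ε ∈ FIRST(X)

Collecting: FIRST(X) = { ';', 'f', 'x', ε }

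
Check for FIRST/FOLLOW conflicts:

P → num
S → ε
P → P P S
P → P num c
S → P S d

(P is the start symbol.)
A FIRST/FOLLOW conflict occurs when a non-terminal N has a nullable alternative N → β (β ⇒* ε) and another alternative N → α with FIRST(α) ∩ FOLLOW(N) ≠ ∅: on such a lookahead the parser cannot decide between expanding α and letting N vanish via β.

Nullable non-terminals: S.
FIRST sets used below: FIRST(P) = { 'num' }

S: nullable alternative(s) S → ε; FOLLOW(S) = { $, 'd', 'num' }
  S → ε: FIRST \ {ε} = { } — this is the only nullable alternative, skip
  S → P S d: FIRST \ {ε} = { 'num' } — overlaps FOLLOW(S) on { 'num' }: CONFLICT

P has no nullable alternative, so no FIRST/FOLLOW check is needed there.

So the grammar has 1 FIRST/FOLLOW conflict (marked CONFLICT above).

Answer: Yes. S → P S d with FOLLOW(S) on { 'num' }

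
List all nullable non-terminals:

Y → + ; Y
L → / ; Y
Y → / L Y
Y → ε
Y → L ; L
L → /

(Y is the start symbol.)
{ 'Y' }

ε-productions: Y → ε
So Y is immediately nullable.
No further non-terminal can be added: every production for the remaining non-terminals contains a terminal or a non-nullable non-terminal.
Nullable = { 'Y' }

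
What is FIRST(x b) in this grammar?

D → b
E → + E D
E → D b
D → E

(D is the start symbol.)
To compute FIRST(x b), process the symbols left to right:
Symbol x is a terminal. Add 'x' and stop.
FIRST(x b) = { 'x' }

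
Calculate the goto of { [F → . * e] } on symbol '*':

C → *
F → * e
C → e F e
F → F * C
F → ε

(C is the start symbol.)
{ [F → * . e] }

GOTO(I, '*') = CLOSURE({ [A → αX.β] : [A → α.Xβ] ∈ I, X = '*' })

Items with dot before '*', with the dot advanced:
  [F → . * e] → [F → * . e]
Closure adds nothing (no advanced item has the dot before a non-terminal).

GOTO = { [F → * . e] }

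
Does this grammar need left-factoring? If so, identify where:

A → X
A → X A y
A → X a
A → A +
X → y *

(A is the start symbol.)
Left-factoring is needed when two productions for the same non-terminal
share a common prefix on the right-hand side.

Productions for A:
  A → X
  A → X A y
  A → X a
  A → A +

Found common prefix 'X' in productions for A

Answer: Yes, A has productions with common prefix 'X'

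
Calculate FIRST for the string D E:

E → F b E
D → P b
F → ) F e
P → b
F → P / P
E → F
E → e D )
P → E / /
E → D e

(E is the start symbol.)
{ ')', 'b', 'e' }

FIRST sets of the non-terminals involved (from the grammar, by fixed-point iteration):
  FIRST(D) = { ')', 'b', 'e' }

To compute FIRST(D E), process the symbols left to right:
Symbol D is a non-terminal. Add FIRST(D) \ {ε} = { ')', 'b', 'e' }
D is not nullable (ε ∉ FIRST(D)), so stop here.
FIRST(D E) = { ')', 'b', 'e' }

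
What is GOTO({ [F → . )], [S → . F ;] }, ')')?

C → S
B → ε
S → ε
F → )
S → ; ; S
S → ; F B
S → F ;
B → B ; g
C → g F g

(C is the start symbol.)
GOTO(I, ')') = CLOSURE({ [A → αX.β] : [A → α.Xβ] ∈ I, X = ')' })

Items with dot before ')', with the dot advanced:
  [F → . )] → [F → ) .]
Closure adds nothing (no advanced item has the dot before a non-terminal).

GOTO = { [F → ) .] }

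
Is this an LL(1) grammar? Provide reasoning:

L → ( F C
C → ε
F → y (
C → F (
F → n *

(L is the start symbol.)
Yes, the grammar is LL(1).

Relevant sets:
  FIRST(F) = { 'n', 'y' }
  FOLLOW(C) = { $ }

For C:
  PREDICT(C → ε) = { $ }
  PREDICT(C → F '(') = { 'n', 'y' }
For F:
  PREDICT(F → y '(') = { 'y' }
  PREDICT(F → n '*') = { 'n' }
L has a single production, so nothing to check there.

All predict sets are disjoint. The grammar IS LL(1).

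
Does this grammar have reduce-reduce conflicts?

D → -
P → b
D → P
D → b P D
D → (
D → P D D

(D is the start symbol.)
A reduce-reduce conflict occurs when an LR(0) state has two complete items [A → α .] and [B → β .] — both call for a reduction, and with no lookahead the parser cannot choose between them.

Augment with D' → D and build the canonical LR(0) collection (I0 = CLOSURE({[D' → . D]}), then GOTO on every symbol after a dot until no new states appear). It has 11 states:
  I0: { [D → . (], [D → . -], [D → . P D D], [D → . P], [D → . b P D], [D' → . D], [P → . b] }  — shift
  I1: { [D → ( .] }  — reduce
  I2: { [D → - .] }  — reduce
  I3: { [D' → D .] }  — accept
  I4: { [D → . (], [D → . -], [D → . P D D], [D → . P], [D → . b P D], [D → P . D D], [D → P .], [P → . b] }  — shift, reduce
  I5: { [D → b . P D], [P → . b], [P → b .] }  — shift, reduce
  I6: { [D → . (], [D → . -], [D → . P D D], [D → . P], [D → . b P D], [D → b P . D], [P → . b] }  — shift
  I7: { [P → b .] }  — reduce
  I8: { [D → b P D .] }  — reduce
  I9: { [D → . (], [D → . -], [D → . P D D], [D → . P], [D → . b P D], [D → P D . D], [P → . b] }  — shift
  I10: { [D → P D D .] }  — reduce

No state contains more than one complete item.

Answer: No reduce-reduce conflicts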